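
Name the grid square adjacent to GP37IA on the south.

GP36ix

Latitude subsquare a = 0; −1 → -1, wraps to 23 = x, carry into square.
Latitude square 7; −1 → 6.
The longitude characters are unchanged.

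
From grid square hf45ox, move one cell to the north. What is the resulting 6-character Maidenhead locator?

HF46oa

Latitude subsquare x = 23; +1 → 24, wraps to 0 = a, carry into square.
Latitude square 5; +1 → 6.
The longitude characters are unchanged.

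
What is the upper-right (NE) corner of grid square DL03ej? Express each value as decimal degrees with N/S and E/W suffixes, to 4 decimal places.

23.4167° N, 119.5833° W

Field D=3, L=11: +3·20° lon, +11·10° lat → SW at lon -120°, lat 20°.
Square 0, 3: +0·2° lon, +3·1° lat → SW at lon -120°, lat 23°.
Subsquare e=4, j=9: +4·0.0833333° lon, +9·0.0416667° lat → SW at lon -119.667°, lat 23.375°.
Cell spans 0.0833333° lon × 0.0416667° lat. NE corner is SW corner plus one full cell.
latitude 23.4167° N, longitude 119.5833° W.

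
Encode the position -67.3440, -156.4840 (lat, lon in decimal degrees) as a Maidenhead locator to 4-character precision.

BC12

Offset from 180°W / 90°S: lon 23.52°, lat 22.66°.
Field: lon ⌊23.52/20⌋ = 1 → B; lat ⌊22.66/10⌋ = 2 → C.
Square: lon ⌊3.52/2⌋ = 1; lat ⌊2.66/1⌋ = 2.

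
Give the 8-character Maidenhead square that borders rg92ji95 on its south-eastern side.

RG92ki04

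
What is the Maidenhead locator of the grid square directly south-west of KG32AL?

KG22xk

Longitude subsquare a = 0; −1 → -1, wraps to 23 = x, carry into square.
Longitude square 3; −1 → 2.
Latitude subsquare l = 11; −1 → 10 = k.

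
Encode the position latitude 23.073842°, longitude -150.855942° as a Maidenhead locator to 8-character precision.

Add 180° to longitude and 90° to latitude: 29.14406, 113.07384.
Field: 29.14406/20 → 1 → B, 113.07384/10 → 11 → L; chars BL.
Square: 9.14406/2 → 4, 3.07384/1 → 3; chars 43.
Subsquare: 1.14406/0.0833333 → 13 → n, 0.07384/0.0416667 → 1 → b; chars nb.
Extended square: 0.06072/0.00833333 → 7, 0.03218/0.00416667 → 7; chars 77.

BL43nb77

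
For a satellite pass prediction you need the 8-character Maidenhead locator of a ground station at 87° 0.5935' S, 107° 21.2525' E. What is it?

Shift to the Maidenhead origin (180°W, 90°S): lon 287.35421, lat 2.99011.
Field: 287.35421/20 → 14 → O, 2.99011/10 → 0 → A; chars OA.
Square: 7.35421/2 → 3, 2.99011/1 → 2; chars 32.
Subsquare: 1.35421/0.0833333 → 16 → q, 0.99011/0.0416667 → 23 → x; chars qx.
Extended square: 0.02087/0.00833333 → 2, 0.03178/0.00416667 → 7; chars 27.

OA32qx27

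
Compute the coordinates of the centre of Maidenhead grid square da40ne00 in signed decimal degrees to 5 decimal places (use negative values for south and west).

-89.83125, -110.91250

Field D=3, A=0: +3·20° lon, +0·10° lat → SW at lon -120°, lat -90°.
Square 4, 0: +4·2° lon, +0·1° lat → SW at lon -112°, lat -90°.
Subsquare n=13, e=4: +13·0.0833333° lon, +4·0.0416667° lat → SW at lon -110.917°, lat -89.8333°.
Extended square 0, 0: +0·0.00833333° lon, +0·0.00416667° lat → SW at lon -110.917°, lat -89.8333°.
Cell spans 0.00833333° lon × 0.00416667° lat. Centre is SW corner plus half of each.
latitude -89.83125, longitude -110.91250.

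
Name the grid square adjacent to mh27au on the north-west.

MH17xv

Longitude subsquare a = 0; −1 → -1, wraps to 23 = x, carry into square.
Longitude square 2; −1 → 1.
Latitude subsquare u = 20; +1 → 21 = v.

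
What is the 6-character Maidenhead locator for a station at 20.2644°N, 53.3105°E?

LL60pg

Offset from 180°W / 90°S: lon 233.3105°, lat 110.2644°.
Field (20°×10°, letters A–R): lon ⌊233.3105/20⌋ = 11 → L; lat ⌊110.2644/10⌋ = 11 → L.
Square (2°×1°, digits 0–9): lon ⌊13.3105/2⌋ = 6; lat ⌊0.2644/1⌋ = 0.
Subsquare (5′×2.5′, letters a–x): lon ⌊1.3105/0.0833333⌋ = 15 → p; lat ⌊0.2644/0.0416667⌋ = 6 → g.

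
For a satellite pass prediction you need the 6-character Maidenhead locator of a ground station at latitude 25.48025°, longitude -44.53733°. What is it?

Shift to the Maidenhead origin (180°W, 90°S): lon 135.4627, lat 115.4802.
Field (20°×10°, letters A–R): lon ⌊135.4627/20⌋ = 6 → G; lat ⌊115.4802/10⌋ = 11 → L.
Square (2°×1°, digits 0–9): lon ⌊15.4627/2⌋ = 7; lat ⌊5.4802/1⌋ = 5.
Subsquare (5′×2.5′, letters a–x): lon ⌊1.4627/0.0833333⌋ = 17 → r; lat ⌊0.4802/0.0416667⌋ = 11 → l.

GL75rl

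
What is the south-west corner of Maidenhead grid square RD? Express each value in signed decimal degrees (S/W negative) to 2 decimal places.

Field R=17, D=3: +17·20° lon, +3·10° lat → SW at lon 160°, lat -60°.
latitude -60.00, longitude 160.00.

-60.00, 160.00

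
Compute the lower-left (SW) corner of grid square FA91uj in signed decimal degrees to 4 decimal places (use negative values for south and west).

-88.6250, -60.3333

Field F=5, A=0: +5·20° lon, +0·10° lat → SW at lon -80°, lat -90°.
Square 9, 1: +9·2° lon, +1·1° lat → SW at lon -62°, lat -89°.
Subsquare u=20, j=9: +20·0.0833333° lon, +9·0.0416667° lat → SW at lon -60.3333°, lat -88.625°.
latitude -88.6250, longitude -60.3333.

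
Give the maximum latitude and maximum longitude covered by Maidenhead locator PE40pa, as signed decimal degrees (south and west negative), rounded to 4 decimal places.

-49.9583, 129.3333

Field P=15, E=4: +15·20° lon, +4·10° lat → SW at lon 120°, lat -50°.
Square 4, 0: +4·2° lon, +0·1° lat → SW at lon 128°, lat -50°.
Subsquare p=15, a=0: +15·0.0833333° lon, +0·0.0416667° lat → SW at lon 129.25°, lat -50°.
Cell spans 0.0833333° lon × 0.0416667° lat. NE corner is SW corner plus one full cell.
latitude -49.9583, longitude 129.3333.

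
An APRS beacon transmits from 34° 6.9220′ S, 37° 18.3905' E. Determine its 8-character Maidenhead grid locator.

KF85pv62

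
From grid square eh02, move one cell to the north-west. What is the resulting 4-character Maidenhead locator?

DH93

Longitude square 0; −1 → -1, wraps to 9, carry into field.
Longitude field E = 4; −1 → 3 = D.
Latitude square 2; +1 → 3.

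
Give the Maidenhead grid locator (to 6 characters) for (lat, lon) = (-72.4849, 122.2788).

Shift to the Maidenhead origin (180°W, 90°S): lon 302.2788, lat 17.5151.
Field: lon ⌊302.2788/20⌋ = 15 → P; lat ⌊17.5151/10⌋ = 1 → B.
Square: lon ⌊2.2788/2⌋ = 1; lat ⌊7.5151/1⌋ = 7.
Subsquare: lon ⌊0.2788/0.0833333⌋ = 3 → d; lat ⌊0.5151/0.0416667⌋ = 12 → m.

PB17dm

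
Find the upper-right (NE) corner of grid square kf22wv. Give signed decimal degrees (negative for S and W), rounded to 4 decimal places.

-37.0833, 25.9167

Field K=10, F=5: +10·20° lon, +5·10° lat → SW at lon 20°, lat -40°.
Square 2, 2: +2·2° lon, +2·1° lat → SW at lon 24°, lat -38°.
Subsquare w=22, v=21: +22·0.0833333° lon, +21·0.0416667° lat → SW at lon 25.8333°, lat -37.125°.
Cell spans 0.0833333° lon × 0.0416667° lat. NE corner is SW corner plus one full cell.
latitude -37.0833, longitude 25.9167.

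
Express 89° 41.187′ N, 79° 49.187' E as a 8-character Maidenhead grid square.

Offset from 180°W / 90°S: lon 259.81978°, lat 179.68645°.
Field: lon ⌊259.81978/20⌋ = 12 → M; lat ⌊179.68645/10⌋ = 17 → R.
Square: lon ⌊19.81978/2⌋ = 9; lat ⌊9.68645/1⌋ = 9.
Subsquare: lon ⌊1.81978/0.0833333⌋ = 21 → v; lat ⌊0.68645/0.0416667⌋ = 16 → q.
Extended square: lon ⌊0.06978/0.00833333⌋ = 8; lat ⌊0.01978/0.00416667⌋ = 4.

MR99vq84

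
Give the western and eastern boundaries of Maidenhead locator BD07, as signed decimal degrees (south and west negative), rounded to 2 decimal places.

Field B=1, D=3: +1·20° lon, +3·10° lat → SW at lon -160°, lat -60°.
Square 0, 7: +0·2° lon, +7·1° lat → SW at lon -160°, lat -53°.
Cell spans 2° lon × 1° lat.
west -160.00, east -158.00.

-160.00, -158.00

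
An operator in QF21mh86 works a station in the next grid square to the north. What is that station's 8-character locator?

Latitude extended square 6; +1 → 7.
The longitude characters are unchanged.

QF21mh87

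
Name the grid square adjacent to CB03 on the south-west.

BB92

Longitude square 0; −1 → -1, wraps to 9, carry into field.
Longitude field C = 2; −1 → 1 = B.
Latitude square 3; −1 → 2.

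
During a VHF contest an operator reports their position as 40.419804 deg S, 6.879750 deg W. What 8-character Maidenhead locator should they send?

Offset from 180°W / 90°S: lon 173.12025°, lat 49.58020°.
Field: lon ⌊173.12025/20⌋ = 8 → I; lat ⌊49.58020/10⌋ = 4 → E.
Square: lon ⌊13.12025/2⌋ = 6; lat ⌊9.58020/1⌋ = 9.
Subsquare: lon ⌊1.12025/0.0833333⌋ = 13 → n; lat ⌊0.58020/0.0416667⌋ = 13 → n.
Extended square: lon ⌊0.03692/0.00833333⌋ = 4; lat ⌊0.03853/0.00416667⌋ = 9.

IE69nn49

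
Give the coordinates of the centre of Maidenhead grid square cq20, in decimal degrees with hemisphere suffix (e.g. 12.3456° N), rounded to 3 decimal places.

70.500° N, 135.000° W

Field C=2, Q=16: +2·20° lon, +16·10° lat → SW at lon -140°, lat 70°.
Square 2, 0: +2·2° lon, +0·1° lat → SW at lon -136°, lat 70°.
Cell spans 2° lon × 1° lat. Centre is SW corner plus half of each.
latitude 70.500° N, longitude 135.000° W.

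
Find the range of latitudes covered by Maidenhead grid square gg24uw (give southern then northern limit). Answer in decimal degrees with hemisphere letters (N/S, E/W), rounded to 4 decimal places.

25.0833° S, 25.0417° S

Field G=6, G=6: +6·20° lon, +6·10° lat → SW at lon -60°, lat -30°.
Square 2, 4: +2·2° lon, +4·1° lat → SW at lon -56°, lat -26°.
Subsquare u=20, w=22: +20·0.0833333° lon, +22·0.0416667° lat → SW at lon -54.3333°, lat -25.0833°.
Cell spans 0.0833333° lon × 0.0416667° lat.
south 25.0833° S, north 25.0417° S.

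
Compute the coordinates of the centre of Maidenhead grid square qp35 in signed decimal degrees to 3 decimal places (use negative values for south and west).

65.500, 147.000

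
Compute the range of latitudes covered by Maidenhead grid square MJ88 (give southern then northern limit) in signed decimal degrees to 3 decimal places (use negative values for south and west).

8.000, 9.000

Field M=12, J=9: +12·20° lon, +9·10° lat → SW at lon 60°, lat 0°.
Square 8, 8: +8·2° lon, +8·1° lat → SW at lon 76°, lat 8°.
Cell spans 2° lon × 1° lat.
south 8.000, north 9.000.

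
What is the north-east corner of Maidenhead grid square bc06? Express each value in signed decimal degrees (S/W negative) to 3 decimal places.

-63.000, -158.000

Field B=1, C=2: +1·20° lon, +2·10° lat → SW at lon -160°, lat -70°.
Square 0, 6: +0·2° lon, +6·1° lat → SW at lon -160°, lat -64°.
Cell spans 2° lon × 1° lat. NE corner is SW corner plus one full cell.
latitude -63.000, longitude -158.000.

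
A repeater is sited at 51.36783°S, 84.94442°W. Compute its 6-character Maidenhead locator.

ED78mp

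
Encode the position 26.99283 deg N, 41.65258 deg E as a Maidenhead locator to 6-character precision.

Add 180° to longitude and 90° to latitude: 221.6526, 116.9928.
Field: 221.6526/20 → 11 → L, 116.9928/10 → 11 → L; chars LL.
Square: 1.6526/2 → 0, 6.9928/1 → 6; chars 06.
Subsquare: 1.6526/0.0833333 → 19 → t, 0.9928/0.0416667 → 23 → x; chars tx.

LL06tx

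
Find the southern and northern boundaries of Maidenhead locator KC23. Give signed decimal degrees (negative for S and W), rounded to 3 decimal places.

-67.000, -66.000

Field K=10, C=2: +10·20° lon, +2·10° lat → SW at lon 20°, lat -70°.
Square 2, 3: +2·2° lon, +3·1° lat → SW at lon 24°, lat -67°.
Cell spans 2° lon × 1° lat.
south -67.000, north -66.000.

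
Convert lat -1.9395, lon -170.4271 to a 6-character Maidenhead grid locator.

AI48sb

Offset from 180°W / 90°S: lon 9.5729°, lat 88.0605°.
Field (20°×10°, letters A–R): lon ⌊9.5729/20⌋ = 0 → A; lat ⌊88.0605/10⌋ = 8 → I.
Square (2°×1°, digits 0–9): lon ⌊9.5729/2⌋ = 4; lat ⌊8.0605/1⌋ = 8.
Subsquare (5′×2.5′, letters a–x): lon ⌊1.5729/0.0833333⌋ = 18 → s; lat ⌊0.0605/0.0416667⌋ = 1 → b.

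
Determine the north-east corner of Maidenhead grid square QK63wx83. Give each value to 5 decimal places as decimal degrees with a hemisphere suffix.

Field Q=16, K=10: +16·20° lon, +10·10° lat → SW at lon 140°, lat 10°.
Square 6, 3: +6·2° lon, +3·1° lat → SW at lon 152°, lat 13°.
Subsquare w=22, x=23: +22·0.0833333° lon, +23·0.0416667° lat → SW at lon 153.833°, lat 13.9583°.
Extended square 8, 3: +8·0.00833333° lon, +3·0.00416667° lat → SW at lon 153.9°, lat 13.9708°.
Cell spans 0.00833333° lon × 0.00416667° lat. NE corner is SW corner plus one full cell.
latitude 13.97500° N, longitude 153.90833° E.

13.97500° N, 153.90833° E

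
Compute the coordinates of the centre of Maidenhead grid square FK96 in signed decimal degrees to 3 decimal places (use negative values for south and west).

16.500, -61.000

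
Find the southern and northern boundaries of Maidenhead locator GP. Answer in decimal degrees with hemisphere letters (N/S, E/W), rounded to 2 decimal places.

Field G=6, P=15: +6·20° lon, +15·10° lat → SW at lon -60°, lat 60°.
Cell spans 20° lon × 10° lat.
south 60.00° N, north 70.00° N.

60.00° N, 70.00° N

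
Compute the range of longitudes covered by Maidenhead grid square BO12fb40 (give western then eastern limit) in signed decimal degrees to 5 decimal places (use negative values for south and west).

-157.55000, -157.54167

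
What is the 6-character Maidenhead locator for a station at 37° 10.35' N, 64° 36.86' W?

Add 180° to longitude and 90° to latitude: 115.3857, 127.1725.
Field: 115.3857/20 → 5 → F, 127.1725/10 → 12 → M; chars FM.
Square: 15.3857/2 → 7, 7.1725/1 → 7; chars 77.
Subsquare: 1.3857/0.0833333 → 16 → q, 0.1725/0.0416667 → 4 → e; chars qe.

FM77qe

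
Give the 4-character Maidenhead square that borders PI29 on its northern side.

Latitude square 9; +1 → 10, wraps to 0, carry into field.
Latitude field I = 8; +1 → 9 = J.
The longitude characters are unchanged.

PJ20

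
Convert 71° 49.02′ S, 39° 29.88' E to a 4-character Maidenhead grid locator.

KB98

Add 180° to longitude and 90° to latitude: 219.50, 18.18.
Field: lon ⌊219.50/20⌋ = 10 → K; lat ⌊18.18/10⌋ = 1 → B.
Square: lon ⌊19.50/2⌋ = 9; lat ⌊8.18/1⌋ = 8.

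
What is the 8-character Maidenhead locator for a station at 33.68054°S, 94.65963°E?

Add 180° to longitude and 90° to latitude: 274.65963, 56.31946.
Field: lon ⌊274.65963/20⌋ = 13 → N; lat ⌊56.31946/10⌋ = 5 → F.
Square: lon ⌊14.65963/2⌋ = 7; lat ⌊6.31946/1⌋ = 6.
Subsquare: lon ⌊0.65963/0.0833333⌋ = 7 → h; lat ⌊0.31946/0.0416667⌋ = 7 → h.
Extended square: lon ⌊0.07630/0.00833333⌋ = 9; lat ⌊0.02779/0.00416667⌋ = 6.

NF76hh96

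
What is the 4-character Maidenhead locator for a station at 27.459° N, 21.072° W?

Add 180° to longitude and 90° to latitude: 158.93, 117.46.
Field (20°×10°, letters A–R): lon ⌊158.93/20⌋ = 7 → H; lat ⌊117.46/10⌋ = 11 → L.
Square (2°×1°, digits 0–9): lon ⌊18.93/2⌋ = 9; lat ⌊7.46/1⌋ = 7.

HL97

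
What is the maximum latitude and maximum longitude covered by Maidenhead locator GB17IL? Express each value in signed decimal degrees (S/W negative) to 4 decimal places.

Field G=6, B=1: +6·20° lon, +1·10° lat → SW at lon -60°, lat -80°.
Square 1, 7: +1·2° lon, +7·1° lat → SW at lon -58°, lat -73°.
Subsquare i=8, l=11: +8·0.0833333° lon, +11·0.0416667° lat → SW at lon -57.3333°, lat -72.5417°.
Cell spans 0.0833333° lon × 0.0416667° lat. NE corner is SW corner plus one full cell.
latitude -72.5000, longitude -57.2500.

-72.5000, -57.2500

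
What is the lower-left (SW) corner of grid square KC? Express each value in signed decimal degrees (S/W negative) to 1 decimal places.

Field K=10, C=2: +10·20° lon, +2·10° lat → SW at lon 20°, lat -70°.
latitude -70.0, longitude 20.0.

-70.0, 20.0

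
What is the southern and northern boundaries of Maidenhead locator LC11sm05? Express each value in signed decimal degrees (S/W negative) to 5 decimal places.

-68.47917, -68.47500

Field L=11, C=2: +11·20° lon, +2·10° lat → SW at lon 40°, lat -70°.
Square 1, 1: +1·2° lon, +1·1° lat → SW at lon 42°, lat -69°.
Subsquare s=18, m=12: +18·0.0833333° lon, +12·0.0416667° lat → SW at lon 43.5°, lat -68.5°.
Extended square 0, 5: +0·0.00833333° lon, +5·0.00416667° lat → SW at lon 43.5°, lat -68.4792°.
Cell spans 0.00833333° lon × 0.00416667° lat.
south -68.47917, north -68.47500.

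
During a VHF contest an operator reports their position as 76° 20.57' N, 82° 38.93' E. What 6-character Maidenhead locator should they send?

NQ16hi

Shift to the Maidenhead origin (180°W, 90°S): lon 262.6488, lat 166.3428.
Field: lon ⌊262.6488/20⌋ = 13 → N; lat ⌊166.3428/10⌋ = 16 → Q.
Square: lon ⌊2.6488/2⌋ = 1; lat ⌊6.3428/1⌋ = 6.
Subsquare: lon ⌊0.6488/0.0833333⌋ = 7 → h; lat ⌊0.3428/0.0416667⌋ = 8 → i.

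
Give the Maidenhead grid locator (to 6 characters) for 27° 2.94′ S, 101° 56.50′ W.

DG92aw

Shift to the Maidenhead origin (180°W, 90°S): lon 78.0583, lat 62.9510.
Field: lon ⌊78.0583/20⌋ = 3 → D; lat ⌊62.9510/10⌋ = 6 → G.
Square: lon ⌊18.0583/2⌋ = 9; lat ⌊2.9510/1⌋ = 2.
Subsquare: lon ⌊0.0583/0.0833333⌋ = 0 → a; lat ⌊0.9510/0.0416667⌋ = 22 → w.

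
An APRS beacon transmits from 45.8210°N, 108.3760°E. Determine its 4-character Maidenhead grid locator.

ON45

Offset from 180°W / 90°S: lon 288.38°, lat 135.82°.
Field: 288.38/20 → 14 → O, 135.82/10 → 13 → N; chars ON.
Square: 8.38/2 → 4, 5.82/1 → 5; chars 45.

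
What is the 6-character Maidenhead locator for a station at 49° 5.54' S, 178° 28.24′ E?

RE90fv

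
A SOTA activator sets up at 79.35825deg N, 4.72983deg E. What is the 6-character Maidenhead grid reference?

Shift to the Maidenhead origin (180°W, 90°S): lon 184.7298, lat 169.3582.
Field: 184.7298/20 → 9 → J, 169.3582/10 → 16 → Q; chars JQ.
Square: 4.7298/2 → 2, 9.3582/1 → 9; chars 29.
Subsquare: 0.7298/0.0833333 → 8 → i, 0.3582/0.0416667 → 8 → i; chars ii.

JQ29ii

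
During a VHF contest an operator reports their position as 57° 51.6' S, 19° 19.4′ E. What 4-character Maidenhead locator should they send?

JD92

Shift to the Maidenhead origin (180°W, 90°S): lon 199.32, lat 32.14.
Field (20°×10°, letters A–R): 199.32/20 → 9 → J, 32.14/10 → 3 → D; chars JD.
Square (2°×1°, digits 0–9): 19.32/2 → 9, 2.14/1 → 2; chars 92.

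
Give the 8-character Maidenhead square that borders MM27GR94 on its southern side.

Latitude extended square 4; −1 → 3.
The longitude characters are unchanged.

MM27gr93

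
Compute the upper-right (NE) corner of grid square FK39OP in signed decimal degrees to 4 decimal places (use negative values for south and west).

19.6667, -72.7500

Field F=5, K=10: +5·20° lon, +10·10° lat → SW at lon -80°, lat 10°.
Square 3, 9: +3·2° lon, +9·1° lat → SW at lon -74°, lat 19°.
Subsquare o=14, p=15: +14·0.0833333° lon, +15·0.0416667° lat → SW at lon -72.8333°, lat 19.625°.
Cell spans 0.0833333° lon × 0.0416667° lat. NE corner is SW corner plus one full cell.
latitude 19.6667, longitude -72.7500.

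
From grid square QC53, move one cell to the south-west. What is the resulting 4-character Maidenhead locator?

Longitude square 5; −1 → 4.
Latitude square 3; −1 → 2.

QC42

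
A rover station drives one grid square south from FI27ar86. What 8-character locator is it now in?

Latitude extended square 6; −1 → 5.
The longitude characters are unchanged.

FI27ar85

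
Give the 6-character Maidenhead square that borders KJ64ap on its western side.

KJ54xp

Longitude subsquare a = 0; −1 → -1, wraps to 23 = x, carry into square.
Longitude square 6; −1 → 5.
The latitude characters are unchanged.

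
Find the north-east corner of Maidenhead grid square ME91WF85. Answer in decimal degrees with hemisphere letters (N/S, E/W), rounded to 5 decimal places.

Field M=12, E=4: +12·20° lon, +4·10° lat → SW at lon 60°, lat -50°.
Square 9, 1: +9·2° lon, +1·1° lat → SW at lon 78°, lat -49°.
Subsquare w=22, f=5: +22·0.0833333° lon, +5·0.0416667° lat → SW at lon 79.8333°, lat -48.7917°.
Extended square 8, 5: +8·0.00833333° lon, +5·0.00416667° lat → SW at lon 79.9°, lat -48.7708°.
Cell spans 0.00833333° lon × 0.00416667° lat. NE corner is SW corner plus one full cell.
latitude 48.76667° S, longitude 79.90833° E.

48.76667° S, 79.90833° E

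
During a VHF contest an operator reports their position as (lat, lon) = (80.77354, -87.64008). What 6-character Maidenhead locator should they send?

ER60es

Shift to the Maidenhead origin (180°W, 90°S): lon 92.3599, lat 170.7735.
Field (20°×10°, letters A–R): 92.3599/20 → 4 → E, 170.7735/10 → 17 → R; chars ER.
Square (2°×1°, digits 0–9): 12.3599/2 → 6, 0.7735/1 → 0; chars 60.
Subsquare (5′×2.5′, letters a–x): 0.3599/0.0833333 → 4 → e, 0.7735/0.0416667 → 18 → s; chars es.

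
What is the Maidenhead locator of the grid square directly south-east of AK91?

Longitude square 9; +1 → 10, wraps to 0, carry into field.
Longitude field A = 0; +1 → 1 = B.
Latitude square 1; −1 → 0.

BK00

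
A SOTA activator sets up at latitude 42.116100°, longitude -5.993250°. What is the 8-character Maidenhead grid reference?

Shift to the Maidenhead origin (180°W, 90°S): lon 174.00675, lat 132.11610.
Field: lon ⌊174.00675/20⌋ = 8 → I; lat ⌊132.11610/10⌋ = 13 → N.
Square: lon ⌊14.00675/2⌋ = 7; lat ⌊2.11610/1⌋ = 2.
Subsquare: lon ⌊0.00675/0.0833333⌋ = 0 → a; lat ⌊0.11610/0.0416667⌋ = 2 → c.
Extended square: lon ⌊0.00675/0.00833333⌋ = 0; lat ⌊0.03277/0.00416667⌋ = 7.

IN72ac07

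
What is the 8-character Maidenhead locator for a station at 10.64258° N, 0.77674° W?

IK90op64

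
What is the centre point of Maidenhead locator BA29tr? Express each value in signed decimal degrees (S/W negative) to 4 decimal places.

Field B=1, A=0: +1·20° lon, +0·10° lat → SW at lon -160°, lat -90°.
Square 2, 9: +2·2° lon, +9·1° lat → SW at lon -156°, lat -81°.
Subsquare t=19, r=17: +19·0.0833333° lon, +17·0.0416667° lat → SW at lon -154.417°, lat -80.2917°.
Cell spans 0.0833333° lon × 0.0416667° lat. Centre is SW corner plus half of each.
latitude -80.2708, longitude -154.3750.

-80.2708, -154.3750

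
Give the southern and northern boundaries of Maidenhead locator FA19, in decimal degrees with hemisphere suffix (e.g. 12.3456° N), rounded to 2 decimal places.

Field F=5, A=0: +5·20° lon, +0·10° lat → SW at lon -80°, lat -90°.
Square 1, 9: +1·2° lon, +9·1° lat → SW at lon -78°, lat -81°.
Cell spans 2° lon × 1° lat.
south 81.00° S, north 80.00° S.

81.00° S, 80.00° S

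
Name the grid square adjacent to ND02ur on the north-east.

Longitude subsquare u = 20; +1 → 21 = v.
Latitude subsquare r = 17; +1 → 18 = s.

ND02vs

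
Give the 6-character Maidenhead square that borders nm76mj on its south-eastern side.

Longitude subsquare m = 12; +1 → 13 = n.
Latitude subsquare j = 9; −1 → 8 = i.

NM76ni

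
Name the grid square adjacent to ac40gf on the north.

Latitude subsquare f = 5; +1 → 6 = g.
The longitude characters are unchanged.

AC40gg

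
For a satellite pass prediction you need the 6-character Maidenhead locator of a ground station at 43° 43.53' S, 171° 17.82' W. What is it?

Add 180° to longitude and 90° to latitude: 8.7030, 46.2745.
Field (20°×10°, letters A–R): 8.7030/20 → 0 → A, 46.2745/10 → 4 → E; chars AE.
Square (2°×1°, digits 0–9): 8.7030/2 → 4, 6.2745/1 → 6; chars 46.
Subsquare (5′×2.5′, letters a–x): 0.7030/0.0833333 → 8 → i, 0.2745/0.0416667 → 6 → g; chars ig.

AE46ig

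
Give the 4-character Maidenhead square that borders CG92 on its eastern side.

DG02

Longitude square 9; +1 → 10, wraps to 0, carry into field.
Longitude field C = 2; +1 → 3 = D.
The latitude characters are unchanged.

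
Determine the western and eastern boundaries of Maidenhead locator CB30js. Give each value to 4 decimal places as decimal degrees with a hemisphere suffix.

133.2500° W, 133.1667° W

Field C=2, B=1: +2·20° lon, +1·10° lat → SW at lon -140°, lat -80°.
Square 3, 0: +3·2° lon, +0·1° lat → SW at lon -134°, lat -80°.
Subsquare j=9, s=18: +9·0.0833333° lon, +18·0.0416667° lat → SW at lon -133.25°, lat -79.25°.
Cell spans 0.0833333° lon × 0.0416667° lat.
west 133.2500° W, east 133.1667° W.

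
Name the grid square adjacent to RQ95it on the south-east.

RQ95js

Longitude subsquare i = 8; +1 → 9 = j.
Latitude subsquare t = 19; −1 → 18 = s.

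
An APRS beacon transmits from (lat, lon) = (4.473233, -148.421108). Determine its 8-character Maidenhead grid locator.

BJ54sl93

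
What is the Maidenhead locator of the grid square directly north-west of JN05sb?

Longitude subsquare s = 18; −1 → 17 = r.
Latitude subsquare b = 1; +1 → 2 = c.

JN05rc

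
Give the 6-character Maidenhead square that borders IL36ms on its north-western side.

IL36lt

Longitude subsquare m = 12; −1 → 11 = l.
Latitude subsquare s = 18; +1 → 19 = t.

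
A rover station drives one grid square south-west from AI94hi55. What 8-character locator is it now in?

AI94hi44

Longitude extended square 5; −1 → 4.
Latitude extended square 5; −1 → 4.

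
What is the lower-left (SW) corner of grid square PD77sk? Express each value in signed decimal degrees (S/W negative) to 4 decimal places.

Field P=15, D=3: +15·20° lon, +3·10° lat → SW at lon 120°, lat -60°.
Square 7, 7: +7·2° lon, +7·1° lat → SW at lon 134°, lat -53°.
Subsquare s=18, k=10: +18·0.0833333° lon, +10·0.0416667° lat → SW at lon 135.5°, lat -52.5833°.
latitude -52.5833, longitude 135.5000.

-52.5833, 135.5000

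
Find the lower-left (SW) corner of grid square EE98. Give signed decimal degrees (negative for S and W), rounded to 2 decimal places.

-42.00, -82.00

Field E=4, E=4: +4·20° lon, +4·10° lat → SW at lon -100°, lat -50°.
Square 9, 8: +9·2° lon, +8·1° lat → SW at lon -82°, lat -42°.
latitude -42.00, longitude -82.00.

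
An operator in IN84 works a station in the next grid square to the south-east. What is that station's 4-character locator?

IN93

Longitude square 8; +1 → 9.
Latitude square 4; −1 → 3.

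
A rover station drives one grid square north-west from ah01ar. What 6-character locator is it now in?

RH91xs

Longitude subsquare a = 0; −1 → -1, wraps to 23 = x, carry into square.
Longitude square 0; −1 → -1, wraps to 9, carry into field.
Longitude field A = 0; −1 → -1, wraps to 17 = R, wrapping around the antimeridian.
Latitude subsquare r = 17; +1 → 18 = s.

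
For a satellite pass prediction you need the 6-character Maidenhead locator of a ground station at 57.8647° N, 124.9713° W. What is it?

CO77mu

Shift to the Maidenhead origin (180°W, 90°S): lon 55.0287, lat 147.8647.
Field: lon ⌊55.0287/20⌋ = 2 → C; lat ⌊147.8647/10⌋ = 14 → O.
Square: lon ⌊15.0287/2⌋ = 7; lat ⌊7.8647/1⌋ = 7.
Subsquare: lon ⌊1.0287/0.0833333⌋ = 12 → m; lat ⌊0.8647/0.0416667⌋ = 20 → u.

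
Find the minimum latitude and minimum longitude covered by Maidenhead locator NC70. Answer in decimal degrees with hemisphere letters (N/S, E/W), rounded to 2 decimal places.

70.00° S, 94.00° E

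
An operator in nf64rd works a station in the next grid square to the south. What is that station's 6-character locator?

NF64rc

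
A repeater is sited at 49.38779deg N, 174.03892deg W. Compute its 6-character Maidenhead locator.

AN29xj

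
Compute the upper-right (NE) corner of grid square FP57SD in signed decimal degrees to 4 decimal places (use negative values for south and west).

67.1667, -68.4167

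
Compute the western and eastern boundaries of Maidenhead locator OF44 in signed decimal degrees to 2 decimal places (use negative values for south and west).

Field O=14, F=5: +14·20° lon, +5·10° lat → SW at lon 100°, lat -40°.
Square 4, 4: +4·2° lon, +4·1° lat → SW at lon 108°, lat -36°.
Cell spans 2° lon × 1° lat.
west 108.00, east 110.00.

108.00, 110.00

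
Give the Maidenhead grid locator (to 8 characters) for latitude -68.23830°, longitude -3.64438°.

Offset from 180°W / 90°S: lon 176.35562°, lat 21.76170°.
Field (20°×10°, letters A–R): 176.35562/20 → 8 → I, 21.76170/10 → 2 → C; chars IC.
Square (2°×1°, digits 0–9): 16.35562/2 → 8, 1.76170/1 → 1; chars 81.
Subsquare (5′×2.5′, letters a–x): 0.35562/0.0833333 → 4 → e, 0.76170/0.0416667 → 18 → s; chars es.
Extended square (30″×15″, digits 0–9): 0.02229/0.00833333 → 2, 0.01170/0.00416667 → 2; chars 22.

IC81es22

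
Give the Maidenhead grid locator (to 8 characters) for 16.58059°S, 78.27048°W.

FH03uk70

Add 180° to longitude and 90° to latitude: 101.72952, 73.41941.
Field: 101.72952/20 → 5 → F, 73.41941/10 → 7 → H; chars FH.
Square: 1.72952/2 → 0, 3.41941/1 → 3; chars 03.
Subsquare: 1.72952/0.0833333 → 20 → u, 0.41941/0.0416667 → 10 → k; chars uk.
Extended square: 0.06285/0.00833333 → 7, 0.00274/0.00416667 → 0; chars 70.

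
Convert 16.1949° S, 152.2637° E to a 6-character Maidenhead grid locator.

Offset from 180°W / 90°S: lon 332.2637°, lat 73.8051°.
Field (20°×10°, letters A–R): lon ⌊332.2637/20⌋ = 16 → Q; lat ⌊73.8051/10⌋ = 7 → H.
Square (2°×1°, digits 0–9): lon ⌊12.2637/2⌋ = 6; lat ⌊3.8051/1⌋ = 3.
Subsquare (5′×2.5′, letters a–x): lon ⌊0.2637/0.0833333⌋ = 3 → d; lat ⌊0.8051/0.0416667⌋ = 19 → t.

QH63dt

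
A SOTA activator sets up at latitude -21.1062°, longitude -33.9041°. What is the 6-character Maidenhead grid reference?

HG38bv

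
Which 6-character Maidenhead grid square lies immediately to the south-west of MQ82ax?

Longitude subsquare a = 0; −1 → -1, wraps to 23 = x, carry into square.
Longitude square 8; −1 → 7.
Latitude subsquare x = 23; −1 → 22 = w.

MQ72xw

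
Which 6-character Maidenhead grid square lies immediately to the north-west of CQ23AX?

Longitude subsquare a = 0; −1 → -1, wraps to 23 = x, carry into square.
Longitude square 2; −1 → 1.
Latitude subsquare x = 23; +1 → 24, wraps to 0 = a, carry into square.
Latitude square 3; +1 → 4.

CQ14xa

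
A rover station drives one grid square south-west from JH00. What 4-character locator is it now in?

Longitude square 0; −1 → -1, wraps to 9, carry into field.
Longitude field J = 9; −1 → 8 = I.
Latitude square 0; −1 → -1, wraps to 9, carry into field.
Latitude field H = 7; −1 → 6 = G.

IG99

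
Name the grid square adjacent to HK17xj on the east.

HK27aj

Longitude subsquare x = 23; +1 → 24, wraps to 0 = a, carry into square.
Longitude square 1; +1 → 2.
The latitude characters are unchanged.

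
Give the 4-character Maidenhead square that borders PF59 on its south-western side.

PF48

Longitude square 5; −1 → 4.
Latitude square 9; −1 → 8.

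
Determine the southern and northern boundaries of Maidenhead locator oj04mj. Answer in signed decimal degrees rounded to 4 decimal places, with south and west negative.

4.3750, 4.4167

Field O=14, J=9: +14·20° lon, +9·10° lat → SW at lon 100°, lat 0°.
Square 0, 4: +0·2° lon, +4·1° lat → SW at lon 100°, lat 4°.
Subsquare m=12, j=9: +12·0.0833333° lon, +9·0.0416667° lat → SW at lon 101°, lat 4.375°.
Cell spans 0.0833333° lon × 0.0416667° lat.
south 4.3750, north 4.4167.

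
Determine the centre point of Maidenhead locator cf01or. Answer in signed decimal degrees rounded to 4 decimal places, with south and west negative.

-38.2708, -138.7917

Field C=2, F=5: +2·20° lon, +5·10° lat → SW at lon -140°, lat -40°.
Square 0, 1: +0·2° lon, +1·1° lat → SW at lon -140°, lat -39°.
Subsquare o=14, r=17: +14·0.0833333° lon, +17·0.0416667° lat → SW at lon -138.833°, lat -38.2917°.
Cell spans 0.0833333° lon × 0.0416667° lat. Centre is SW corner plus half of each.
latitude -38.2708, longitude -138.7917.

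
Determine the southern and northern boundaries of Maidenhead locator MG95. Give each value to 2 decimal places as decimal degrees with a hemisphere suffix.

25.00° S, 24.00° S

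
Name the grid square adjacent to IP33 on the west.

Longitude square 3; −1 → 2.
The latitude characters are unchanged.

IP23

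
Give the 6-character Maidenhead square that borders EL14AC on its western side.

Longitude subsquare a = 0; −1 → -1, wraps to 23 = x, carry into square.
Longitude square 1; −1 → 0.
The latitude characters are unchanged.

EL04xc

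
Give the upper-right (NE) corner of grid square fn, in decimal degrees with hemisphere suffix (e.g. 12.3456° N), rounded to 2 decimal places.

50.00° N, 60.00° W

Field F=5, N=13: +5·20° lon, +13·10° lat → SW at lon -80°, lat 40°.
Cell spans 20° lon × 10° lat. NE corner is SW corner plus one full cell.
latitude 50.00° N, longitude 60.00° W.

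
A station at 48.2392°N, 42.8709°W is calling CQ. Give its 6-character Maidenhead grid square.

GN88nf

Offset from 180°W / 90°S: lon 137.1291°, lat 138.2392°.
Field: 137.1291/20 → 6 → G, 138.2392/10 → 13 → N; chars GN.
Square: 17.1291/2 → 8, 8.2392/1 → 8; chars 88.
Subsquare: 1.1291/0.0833333 → 13 → n, 0.2392/0.0416667 → 5 → f; chars nf.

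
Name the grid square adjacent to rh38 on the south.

Latitude square 8; −1 → 7.
The longitude characters are unchanged.

RH37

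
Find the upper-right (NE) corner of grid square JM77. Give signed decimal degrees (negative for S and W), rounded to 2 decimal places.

Field J=9, M=12: +9·20° lon, +12·10° lat → SW at lon 0°, lat 30°.
Square 7, 7: +7·2° lon, +7·1° lat → SW at lon 14°, lat 37°.
Cell spans 2° lon × 1° lat. NE corner is SW corner plus one full cell.
latitude 38.00, longitude 16.00.

38.00, 16.00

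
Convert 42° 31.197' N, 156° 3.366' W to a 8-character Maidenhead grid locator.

Shift to the Maidenhead origin (180°W, 90°S): lon 23.94390, lat 132.51995.
Field (20°×10°, letters A–R): lon ⌊23.94390/20⌋ = 1 → B; lat ⌊132.51995/10⌋ = 13 → N.
Square (2°×1°, digits 0–9): lon ⌊3.94390/2⌋ = 1; lat ⌊2.51995/1⌋ = 2.
Subsquare (5′×2.5′, letters a–x): lon ⌊1.94390/0.0833333⌋ = 23 → x; lat ⌊0.51995/0.0416667⌋ = 12 → m.
Extended square (30″×15″, digits 0–9): lon ⌊0.02723/0.00833333⌋ = 3; lat ⌊0.01995/0.00416667⌋ = 4.

BN12xm34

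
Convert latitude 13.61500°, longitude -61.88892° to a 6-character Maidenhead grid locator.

Shift to the Maidenhead origin (180°W, 90°S): lon 118.1111, lat 103.6150.
Field (20°×10°, letters A–R): lon ⌊118.1111/20⌋ = 5 → F; lat ⌊103.6150/10⌋ = 10 → K.
Square (2°×1°, digits 0–9): lon ⌊18.1111/2⌋ = 9; lat ⌊3.6150/1⌋ = 3.
Subsquare (5′×2.5′, letters a–x): lon ⌊0.1111/0.0833333⌋ = 1 → b; lat ⌊0.6150/0.0416667⌋ = 14 → o.

FK93bo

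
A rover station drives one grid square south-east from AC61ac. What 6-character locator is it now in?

Longitude subsquare a = 0; +1 → 1 = b.
Latitude subsquare c = 2; −1 → 1 = b.

AC61bb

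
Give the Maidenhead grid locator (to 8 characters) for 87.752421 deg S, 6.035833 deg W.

Add 180° to longitude and 90° to latitude: 173.96417, 2.24758.
Field (20°×10°, letters A–R): 173.96417/20 → 8 → I, 2.24758/10 → 0 → A; chars IA.
Square (2°×1°, digits 0–9): 13.96417/2 → 6, 2.24758/1 → 2; chars 62.
Subsquare (5′×2.5′, letters a–x): 1.96417/0.0833333 → 23 → x, 0.24758/0.0416667 → 5 → f; chars xf.
Extended square (30″×15″, digits 0–9): 0.04750/0.00833333 → 5, 0.03925/0.00416667 → 9; chars 59.

IA62xf59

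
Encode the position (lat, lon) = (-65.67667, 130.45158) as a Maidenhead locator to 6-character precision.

Shift to the Maidenhead origin (180°W, 90°S): lon 310.4516, lat 24.3233.
Field (20°×10°, letters A–R): lon ⌊310.4516/20⌋ = 15 → P; lat ⌊24.3233/10⌋ = 2 → C.
Square (2°×1°, digits 0–9): lon ⌊10.4516/2⌋ = 5; lat ⌊4.3233/1⌋ = 4.
Subsquare (5′×2.5′, letters a–x): lon ⌊0.4516/0.0833333⌋ = 5 → f; lat ⌊0.3233/0.0416667⌋ = 7 → h.

PC54fh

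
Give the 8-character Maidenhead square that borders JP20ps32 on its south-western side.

JP20ps21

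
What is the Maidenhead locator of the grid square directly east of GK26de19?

GK26de29

Longitude extended square 1; +1 → 2.
The latitude characters are unchanged.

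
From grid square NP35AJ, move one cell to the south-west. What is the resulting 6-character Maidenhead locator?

NP25xi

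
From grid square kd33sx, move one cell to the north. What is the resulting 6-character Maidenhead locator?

Latitude subsquare x = 23; +1 → 24, wraps to 0 = a, carry into square.
Latitude square 3; +1 → 4.
The longitude characters are unchanged.

KD34sa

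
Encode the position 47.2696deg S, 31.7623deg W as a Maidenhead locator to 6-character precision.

Add 180° to longitude and 90° to latitude: 148.2377, 42.7304.
Field (20°×10°, letters A–R): lon ⌊148.2377/20⌋ = 7 → H; lat ⌊42.7304/10⌋ = 4 → E.
Square (2°×1°, digits 0–9): lon ⌊8.2377/2⌋ = 4; lat ⌊2.7304/1⌋ = 2.
Subsquare (5′×2.5′, letters a–x): lon ⌊0.2377/0.0833333⌋ = 2 → c; lat ⌊0.7304/0.0416667⌋ = 17 → r.

HE42cr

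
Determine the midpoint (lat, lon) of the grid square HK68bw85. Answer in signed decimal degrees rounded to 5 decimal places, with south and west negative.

Field H=7, K=10: +7·20° lon, +10·10° lat → SW at lon -40°, lat 10°.
Square 6, 8: +6·2° lon, +8·1° lat → SW at lon -28°, lat 18°.
Subsquare b=1, w=22: +1·0.0833333° lon, +22·0.0416667° lat → SW at lon -27.9167°, lat 18.9167°.
Extended square 8, 5: +8·0.00833333° lon, +5·0.00416667° lat → SW at lon -27.85°, lat 18.9375°.
Cell spans 0.00833333° lon × 0.00416667° lat. Centre is SW corner plus half of each.
latitude 18.93958, longitude -27.84583.

18.93958, -27.84583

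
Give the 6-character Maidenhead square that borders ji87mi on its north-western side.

JI87lj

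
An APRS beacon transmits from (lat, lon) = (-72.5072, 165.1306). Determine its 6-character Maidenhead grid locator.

Shift to the Maidenhead origin (180°W, 90°S): lon 345.1306, lat 17.4928.
Field (20°×10°, letters A–R): lon ⌊345.1306/20⌋ = 17 → R; lat ⌊17.4928/10⌋ = 1 → B.
Square (2°×1°, digits 0–9): lon ⌊5.1306/2⌋ = 2; lat ⌊7.4928/1⌋ = 7.
Subsquare (5′×2.5′, letters a–x): lon ⌊1.1306/0.0833333⌋ = 13 → n; lat ⌊0.4928/0.0416667⌋ = 11 → l.

RB27nl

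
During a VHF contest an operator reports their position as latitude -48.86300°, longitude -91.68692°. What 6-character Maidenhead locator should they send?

Shift to the Maidenhead origin (180°W, 90°S): lon 88.3131, lat 41.1370.
Field (20°×10°, letters A–R): 88.3131/20 → 4 → E, 41.1370/10 → 4 → E; chars EE.
Square (2°×1°, digits 0–9): 8.3131/2 → 4, 1.1370/1 → 1; chars 41.
Subsquare (5′×2.5′, letters a–x): 0.3131/0.0833333 → 3 → d, 0.1370/0.0416667 → 3 → d; chars dd.

EE41dd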